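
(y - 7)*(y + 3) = y^2 - 4*y - 21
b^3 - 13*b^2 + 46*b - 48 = (b - 8)*(b - 3)*(b - 2)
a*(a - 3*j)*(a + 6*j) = a^3 + 3*a^2*j - 18*a*j^2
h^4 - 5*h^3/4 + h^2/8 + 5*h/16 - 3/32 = (h - 3/4)*(h - 1/2)^2*(h + 1/2)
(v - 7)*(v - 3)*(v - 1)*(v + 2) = v^4 - 9*v^3 + 9*v^2 + 41*v - 42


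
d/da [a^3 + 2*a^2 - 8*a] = 3*a^2 + 4*a - 8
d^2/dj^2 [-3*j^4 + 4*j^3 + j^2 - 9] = -36*j^2 + 24*j + 2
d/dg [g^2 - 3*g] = 2*g - 3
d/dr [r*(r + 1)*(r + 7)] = 3*r^2 + 16*r + 7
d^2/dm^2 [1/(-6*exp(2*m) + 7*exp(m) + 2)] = (2*(12*exp(m) - 7)^2*exp(m) + (24*exp(m) - 7)*(-6*exp(2*m) + 7*exp(m) + 2))*exp(m)/(-6*exp(2*m) + 7*exp(m) + 2)^3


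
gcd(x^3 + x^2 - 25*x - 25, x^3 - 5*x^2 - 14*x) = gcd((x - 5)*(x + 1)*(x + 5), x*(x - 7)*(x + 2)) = 1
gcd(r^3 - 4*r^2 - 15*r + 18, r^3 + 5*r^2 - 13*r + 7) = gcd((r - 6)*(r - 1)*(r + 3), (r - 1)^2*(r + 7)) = r - 1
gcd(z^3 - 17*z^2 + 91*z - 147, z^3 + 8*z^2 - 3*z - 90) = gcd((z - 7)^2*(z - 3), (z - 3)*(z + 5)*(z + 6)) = z - 3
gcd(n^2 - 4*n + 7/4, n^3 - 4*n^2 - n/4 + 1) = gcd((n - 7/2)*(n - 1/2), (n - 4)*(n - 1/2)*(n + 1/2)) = n - 1/2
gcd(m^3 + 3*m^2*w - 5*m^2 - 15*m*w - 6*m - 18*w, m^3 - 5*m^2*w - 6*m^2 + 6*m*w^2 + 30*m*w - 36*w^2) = m - 6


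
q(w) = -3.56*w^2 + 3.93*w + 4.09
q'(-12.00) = 89.37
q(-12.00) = -555.71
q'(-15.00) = 110.73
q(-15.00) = -855.86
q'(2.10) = -11.02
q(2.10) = -3.36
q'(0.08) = 3.36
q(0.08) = 4.38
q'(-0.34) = 6.35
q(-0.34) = 2.34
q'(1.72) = -8.32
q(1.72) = 0.32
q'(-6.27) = 48.57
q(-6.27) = -160.51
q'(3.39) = -20.21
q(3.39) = -23.50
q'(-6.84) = 52.63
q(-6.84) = -189.35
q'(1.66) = -7.89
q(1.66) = 0.80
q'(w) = 3.93 - 7.12*w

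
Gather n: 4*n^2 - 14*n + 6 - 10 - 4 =4*n^2 - 14*n - 8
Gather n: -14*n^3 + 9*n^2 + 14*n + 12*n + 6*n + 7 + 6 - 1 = -14*n^3 + 9*n^2 + 32*n + 12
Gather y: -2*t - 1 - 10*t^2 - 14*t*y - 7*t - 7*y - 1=-10*t^2 - 9*t + y*(-14*t - 7) - 2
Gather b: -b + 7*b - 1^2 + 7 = 6*b + 6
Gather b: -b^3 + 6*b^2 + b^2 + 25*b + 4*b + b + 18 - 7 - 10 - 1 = -b^3 + 7*b^2 + 30*b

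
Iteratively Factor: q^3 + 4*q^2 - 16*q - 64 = (q + 4)*(q^2 - 16) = (q + 4)^2*(q - 4)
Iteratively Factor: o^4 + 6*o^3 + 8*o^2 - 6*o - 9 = (o - 1)*(o^3 + 7*o^2 + 15*o + 9) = (o - 1)*(o + 3)*(o^2 + 4*o + 3) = (o - 1)*(o + 3)^2*(o + 1)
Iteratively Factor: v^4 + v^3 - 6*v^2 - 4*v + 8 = (v + 2)*(v^3 - v^2 - 4*v + 4) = (v - 2)*(v + 2)*(v^2 + v - 2) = (v - 2)*(v + 2)^2*(v - 1)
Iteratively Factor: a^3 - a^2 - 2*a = (a - 2)*(a^2 + a) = a*(a - 2)*(a + 1)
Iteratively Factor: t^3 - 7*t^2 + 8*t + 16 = (t - 4)*(t^2 - 3*t - 4) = (t - 4)^2*(t + 1)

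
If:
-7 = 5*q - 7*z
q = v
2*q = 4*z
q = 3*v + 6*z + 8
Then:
No Solution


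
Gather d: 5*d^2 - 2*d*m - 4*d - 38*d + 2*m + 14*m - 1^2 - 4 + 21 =5*d^2 + d*(-2*m - 42) + 16*m + 16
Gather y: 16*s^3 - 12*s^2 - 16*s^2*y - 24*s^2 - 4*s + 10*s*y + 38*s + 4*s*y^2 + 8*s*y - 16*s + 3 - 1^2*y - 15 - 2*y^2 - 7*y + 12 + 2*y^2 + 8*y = 16*s^3 - 36*s^2 + 4*s*y^2 + 18*s + y*(-16*s^2 + 18*s)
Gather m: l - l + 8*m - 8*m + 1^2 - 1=0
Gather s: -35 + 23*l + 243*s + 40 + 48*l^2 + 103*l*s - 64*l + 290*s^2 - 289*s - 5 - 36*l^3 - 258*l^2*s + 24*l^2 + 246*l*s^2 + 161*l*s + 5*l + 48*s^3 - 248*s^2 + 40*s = -36*l^3 + 72*l^2 - 36*l + 48*s^3 + s^2*(246*l + 42) + s*(-258*l^2 + 264*l - 6)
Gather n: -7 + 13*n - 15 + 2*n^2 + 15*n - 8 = 2*n^2 + 28*n - 30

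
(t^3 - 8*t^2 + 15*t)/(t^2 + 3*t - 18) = t*(t - 5)/(t + 6)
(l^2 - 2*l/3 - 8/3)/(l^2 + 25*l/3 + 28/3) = (l - 2)/(l + 7)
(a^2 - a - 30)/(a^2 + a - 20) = (a - 6)/(a - 4)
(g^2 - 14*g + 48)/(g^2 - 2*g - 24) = (g - 8)/(g + 4)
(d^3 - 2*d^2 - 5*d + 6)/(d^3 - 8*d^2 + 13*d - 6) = (d^2 - d - 6)/(d^2 - 7*d + 6)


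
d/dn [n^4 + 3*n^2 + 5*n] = 4*n^3 + 6*n + 5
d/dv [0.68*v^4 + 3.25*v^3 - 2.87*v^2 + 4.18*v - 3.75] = 2.72*v^3 + 9.75*v^2 - 5.74*v + 4.18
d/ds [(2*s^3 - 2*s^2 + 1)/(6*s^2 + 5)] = 2*s*(6*s^3 + 15*s - 16)/(36*s^4 + 60*s^2 + 25)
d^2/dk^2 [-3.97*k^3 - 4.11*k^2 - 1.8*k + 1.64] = -23.82*k - 8.22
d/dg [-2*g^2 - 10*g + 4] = -4*g - 10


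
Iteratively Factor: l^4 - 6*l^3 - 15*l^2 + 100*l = (l - 5)*(l^3 - l^2 - 20*l) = (l - 5)*(l + 4)*(l^2 - 5*l) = (l - 5)^2*(l + 4)*(l)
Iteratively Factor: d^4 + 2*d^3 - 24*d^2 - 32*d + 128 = (d + 4)*(d^3 - 2*d^2 - 16*d + 32) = (d - 2)*(d + 4)*(d^2 - 16) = (d - 2)*(d + 4)^2*(d - 4)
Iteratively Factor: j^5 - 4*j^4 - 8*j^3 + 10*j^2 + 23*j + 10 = (j + 1)*(j^4 - 5*j^3 - 3*j^2 + 13*j + 10) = (j + 1)^2*(j^3 - 6*j^2 + 3*j + 10) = (j - 2)*(j + 1)^2*(j^2 - 4*j - 5) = (j - 2)*(j + 1)^3*(j - 5)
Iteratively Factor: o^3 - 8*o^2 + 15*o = (o)*(o^2 - 8*o + 15) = o*(o - 5)*(o - 3)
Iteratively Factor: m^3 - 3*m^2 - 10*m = (m + 2)*(m^2 - 5*m) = (m - 5)*(m + 2)*(m)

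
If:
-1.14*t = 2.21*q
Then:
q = -0.515837104072398*t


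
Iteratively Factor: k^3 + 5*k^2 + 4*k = (k + 4)*(k^2 + k) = k*(k + 4)*(k + 1)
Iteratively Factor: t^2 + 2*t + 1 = (t + 1)*(t + 1)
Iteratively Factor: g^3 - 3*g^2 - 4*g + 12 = (g + 2)*(g^2 - 5*g + 6) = (g - 2)*(g + 2)*(g - 3)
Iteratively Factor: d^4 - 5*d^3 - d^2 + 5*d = (d + 1)*(d^3 - 6*d^2 + 5*d) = (d - 5)*(d + 1)*(d^2 - d) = d*(d - 5)*(d + 1)*(d - 1)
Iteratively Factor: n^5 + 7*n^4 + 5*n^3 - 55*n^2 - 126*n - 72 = (n + 4)*(n^4 + 3*n^3 - 7*n^2 - 27*n - 18) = (n + 3)*(n + 4)*(n^3 - 7*n - 6) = (n + 1)*(n + 3)*(n + 4)*(n^2 - n - 6) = (n + 1)*(n + 2)*(n + 3)*(n + 4)*(n - 3)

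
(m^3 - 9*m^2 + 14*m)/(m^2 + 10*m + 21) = m*(m^2 - 9*m + 14)/(m^2 + 10*m + 21)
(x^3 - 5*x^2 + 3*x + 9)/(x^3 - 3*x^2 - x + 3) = (x - 3)/(x - 1)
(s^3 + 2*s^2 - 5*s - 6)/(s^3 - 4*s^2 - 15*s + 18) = (s^2 - s - 2)/(s^2 - 7*s + 6)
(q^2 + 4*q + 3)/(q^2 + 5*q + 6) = (q + 1)/(q + 2)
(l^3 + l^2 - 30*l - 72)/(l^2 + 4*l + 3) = (l^2 - 2*l - 24)/(l + 1)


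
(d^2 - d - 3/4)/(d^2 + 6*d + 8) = (d^2 - d - 3/4)/(d^2 + 6*d + 8)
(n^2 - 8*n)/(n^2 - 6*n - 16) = n/(n + 2)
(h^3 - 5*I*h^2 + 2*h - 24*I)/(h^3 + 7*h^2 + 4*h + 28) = (h^2 - 7*I*h - 12)/(h^2 + h*(7 - 2*I) - 14*I)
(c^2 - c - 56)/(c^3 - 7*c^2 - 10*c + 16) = (c + 7)/(c^2 + c - 2)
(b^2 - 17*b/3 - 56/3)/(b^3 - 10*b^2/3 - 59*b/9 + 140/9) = 3*(b - 8)/(3*b^2 - 17*b + 20)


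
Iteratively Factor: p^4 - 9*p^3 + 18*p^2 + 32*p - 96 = (p - 3)*(p^3 - 6*p^2 + 32) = (p - 3)*(p + 2)*(p^2 - 8*p + 16) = (p - 4)*(p - 3)*(p + 2)*(p - 4)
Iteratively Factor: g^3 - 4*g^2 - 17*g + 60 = (g - 5)*(g^2 + g - 12) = (g - 5)*(g + 4)*(g - 3)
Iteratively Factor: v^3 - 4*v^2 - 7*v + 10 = (v - 1)*(v^2 - 3*v - 10) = (v - 5)*(v - 1)*(v + 2)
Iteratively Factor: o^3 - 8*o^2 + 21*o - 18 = (o - 3)*(o^2 - 5*o + 6) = (o - 3)*(o - 2)*(o - 3)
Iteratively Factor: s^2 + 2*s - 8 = (s - 2)*(s + 4)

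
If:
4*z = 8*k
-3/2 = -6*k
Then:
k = 1/4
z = 1/2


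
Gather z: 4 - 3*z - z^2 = -z^2 - 3*z + 4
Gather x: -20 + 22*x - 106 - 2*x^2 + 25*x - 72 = -2*x^2 + 47*x - 198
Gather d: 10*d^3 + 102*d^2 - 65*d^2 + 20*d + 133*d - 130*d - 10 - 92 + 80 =10*d^3 + 37*d^2 + 23*d - 22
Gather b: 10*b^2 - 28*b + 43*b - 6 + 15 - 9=10*b^2 + 15*b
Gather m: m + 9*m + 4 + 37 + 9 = 10*m + 50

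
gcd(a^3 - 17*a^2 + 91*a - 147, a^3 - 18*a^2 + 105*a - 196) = a^2 - 14*a + 49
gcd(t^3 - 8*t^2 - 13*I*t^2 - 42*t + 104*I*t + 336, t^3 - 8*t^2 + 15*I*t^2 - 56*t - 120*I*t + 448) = t - 8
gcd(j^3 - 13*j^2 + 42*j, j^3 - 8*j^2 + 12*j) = j^2 - 6*j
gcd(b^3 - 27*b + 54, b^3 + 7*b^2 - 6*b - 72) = b^2 + 3*b - 18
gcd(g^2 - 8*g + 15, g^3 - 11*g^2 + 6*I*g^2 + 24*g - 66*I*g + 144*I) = g - 3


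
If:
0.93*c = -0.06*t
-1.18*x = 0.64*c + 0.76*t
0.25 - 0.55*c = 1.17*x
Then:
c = 0.02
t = -0.33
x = 0.20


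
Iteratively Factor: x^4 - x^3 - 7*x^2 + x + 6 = (x - 1)*(x^3 - 7*x - 6) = (x - 1)*(x + 1)*(x^2 - x - 6) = (x - 1)*(x + 1)*(x + 2)*(x - 3)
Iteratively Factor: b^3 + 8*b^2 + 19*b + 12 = (b + 1)*(b^2 + 7*b + 12) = (b + 1)*(b + 4)*(b + 3)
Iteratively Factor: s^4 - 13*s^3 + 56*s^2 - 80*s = (s - 5)*(s^3 - 8*s^2 + 16*s) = (s - 5)*(s - 4)*(s^2 - 4*s) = s*(s - 5)*(s - 4)*(s - 4)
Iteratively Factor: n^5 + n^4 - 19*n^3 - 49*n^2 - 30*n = (n + 2)*(n^4 - n^3 - 17*n^2 - 15*n) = n*(n + 2)*(n^3 - n^2 - 17*n - 15) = n*(n + 2)*(n + 3)*(n^2 - 4*n - 5) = n*(n + 1)*(n + 2)*(n + 3)*(n - 5)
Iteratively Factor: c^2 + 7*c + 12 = (c + 3)*(c + 4)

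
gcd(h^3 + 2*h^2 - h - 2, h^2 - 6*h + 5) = h - 1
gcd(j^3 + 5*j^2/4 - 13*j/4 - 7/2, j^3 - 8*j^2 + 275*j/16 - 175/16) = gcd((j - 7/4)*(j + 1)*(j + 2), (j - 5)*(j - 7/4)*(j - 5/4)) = j - 7/4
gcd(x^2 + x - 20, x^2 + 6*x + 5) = x + 5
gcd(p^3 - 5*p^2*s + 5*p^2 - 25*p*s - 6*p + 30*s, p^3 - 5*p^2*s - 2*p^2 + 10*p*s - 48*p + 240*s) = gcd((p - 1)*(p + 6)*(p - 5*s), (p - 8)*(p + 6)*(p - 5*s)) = p^2 - 5*p*s + 6*p - 30*s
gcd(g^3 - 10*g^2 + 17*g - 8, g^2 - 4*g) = 1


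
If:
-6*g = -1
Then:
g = 1/6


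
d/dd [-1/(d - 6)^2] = 2/(d - 6)^3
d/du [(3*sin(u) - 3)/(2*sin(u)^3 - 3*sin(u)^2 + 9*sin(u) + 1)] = 3*(-4*sin(u)^3 + 9*sin(u)^2 - 6*sin(u) + 10)*cos(u)/(2*sin(u)^3 - 3*sin(u)^2 + 9*sin(u) + 1)^2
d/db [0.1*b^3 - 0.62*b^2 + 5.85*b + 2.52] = 0.3*b^2 - 1.24*b + 5.85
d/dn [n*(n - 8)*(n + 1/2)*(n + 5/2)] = 4*n^3 - 15*n^2 - 91*n/2 - 10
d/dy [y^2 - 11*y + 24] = 2*y - 11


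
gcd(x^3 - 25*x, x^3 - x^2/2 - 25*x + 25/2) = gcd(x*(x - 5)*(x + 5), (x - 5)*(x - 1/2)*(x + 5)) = x^2 - 25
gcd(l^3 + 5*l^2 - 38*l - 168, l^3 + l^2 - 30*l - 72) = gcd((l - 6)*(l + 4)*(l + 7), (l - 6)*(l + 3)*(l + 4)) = l^2 - 2*l - 24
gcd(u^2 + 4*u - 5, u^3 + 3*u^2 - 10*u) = u + 5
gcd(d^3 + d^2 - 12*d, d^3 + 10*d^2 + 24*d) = d^2 + 4*d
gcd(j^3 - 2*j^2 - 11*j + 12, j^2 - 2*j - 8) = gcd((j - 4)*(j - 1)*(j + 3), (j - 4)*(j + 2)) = j - 4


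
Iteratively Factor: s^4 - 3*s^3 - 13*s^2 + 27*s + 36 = (s - 4)*(s^3 + s^2 - 9*s - 9) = (s - 4)*(s - 3)*(s^2 + 4*s + 3) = (s - 4)*(s - 3)*(s + 3)*(s + 1)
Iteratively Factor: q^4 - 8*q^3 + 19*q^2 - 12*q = (q - 3)*(q^3 - 5*q^2 + 4*q) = (q - 3)*(q - 1)*(q^2 - 4*q) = (q - 4)*(q - 3)*(q - 1)*(q)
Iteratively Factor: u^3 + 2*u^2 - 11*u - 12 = (u + 1)*(u^2 + u - 12) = (u + 1)*(u + 4)*(u - 3)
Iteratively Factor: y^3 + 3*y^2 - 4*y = (y + 4)*(y^2 - y) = y*(y + 4)*(y - 1)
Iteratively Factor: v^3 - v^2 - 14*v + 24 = (v + 4)*(v^2 - 5*v + 6) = (v - 2)*(v + 4)*(v - 3)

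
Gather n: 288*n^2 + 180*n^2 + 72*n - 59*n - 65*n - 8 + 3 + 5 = 468*n^2 - 52*n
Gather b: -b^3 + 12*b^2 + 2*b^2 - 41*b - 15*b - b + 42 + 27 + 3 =-b^3 + 14*b^2 - 57*b + 72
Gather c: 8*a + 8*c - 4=8*a + 8*c - 4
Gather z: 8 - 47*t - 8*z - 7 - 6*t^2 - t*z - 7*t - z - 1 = -6*t^2 - 54*t + z*(-t - 9)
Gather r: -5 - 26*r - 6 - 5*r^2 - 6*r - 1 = -5*r^2 - 32*r - 12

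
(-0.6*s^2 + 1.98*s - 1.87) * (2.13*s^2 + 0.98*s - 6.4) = -1.278*s^4 + 3.6294*s^3 + 1.7973*s^2 - 14.5046*s + 11.968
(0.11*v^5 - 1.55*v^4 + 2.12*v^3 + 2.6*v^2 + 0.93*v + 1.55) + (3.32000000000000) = 0.11*v^5 - 1.55*v^4 + 2.12*v^3 + 2.6*v^2 + 0.93*v + 4.87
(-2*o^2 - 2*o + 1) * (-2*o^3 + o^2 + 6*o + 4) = 4*o^5 + 2*o^4 - 16*o^3 - 19*o^2 - 2*o + 4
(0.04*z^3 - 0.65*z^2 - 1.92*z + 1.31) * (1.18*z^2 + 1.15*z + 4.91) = 0.0472*z^5 - 0.721*z^4 - 2.8167*z^3 - 3.8537*z^2 - 7.9207*z + 6.4321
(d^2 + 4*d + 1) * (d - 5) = d^3 - d^2 - 19*d - 5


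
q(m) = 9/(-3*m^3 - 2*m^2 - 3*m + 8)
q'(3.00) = 0.09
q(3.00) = -0.09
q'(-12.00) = 0.00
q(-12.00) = 0.00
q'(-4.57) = 0.02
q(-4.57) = 0.03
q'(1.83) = 0.71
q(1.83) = -0.40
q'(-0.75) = 0.42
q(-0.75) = 0.87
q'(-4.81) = 0.02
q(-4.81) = 0.03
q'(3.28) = 0.06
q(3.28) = -0.07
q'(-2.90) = 0.11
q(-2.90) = 0.12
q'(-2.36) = 0.21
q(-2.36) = 0.21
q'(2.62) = 0.15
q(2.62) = -0.13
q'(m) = 9*(9*m^2 + 4*m + 3)/(-3*m^3 - 2*m^2 - 3*m + 8)^2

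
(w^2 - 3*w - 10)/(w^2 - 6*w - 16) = (w - 5)/(w - 8)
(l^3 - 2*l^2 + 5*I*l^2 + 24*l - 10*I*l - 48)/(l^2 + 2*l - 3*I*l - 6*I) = (l^2 + l*(-2 + 8*I) - 16*I)/(l + 2)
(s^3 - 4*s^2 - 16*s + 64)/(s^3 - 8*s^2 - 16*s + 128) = (s - 4)/(s - 8)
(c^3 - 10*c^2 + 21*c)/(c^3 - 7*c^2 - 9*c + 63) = c/(c + 3)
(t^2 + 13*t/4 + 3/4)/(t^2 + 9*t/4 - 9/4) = (4*t + 1)/(4*t - 3)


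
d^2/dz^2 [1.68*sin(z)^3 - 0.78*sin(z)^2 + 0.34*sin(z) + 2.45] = -1.6*sin(z) + 3.78*sin(3*z) - 1.56*cos(2*z)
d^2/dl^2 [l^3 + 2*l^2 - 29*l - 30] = 6*l + 4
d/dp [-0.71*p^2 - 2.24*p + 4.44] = -1.42*p - 2.24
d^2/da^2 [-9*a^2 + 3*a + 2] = -18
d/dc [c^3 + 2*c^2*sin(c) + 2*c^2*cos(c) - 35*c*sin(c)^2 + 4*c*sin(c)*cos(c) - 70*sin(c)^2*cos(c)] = 2*sqrt(2)*c^2*cos(c + pi/4) + 3*c^2 - 35*c*sin(2*c) + 4*sqrt(2)*c*sin(c + pi/4) + 4*c*cos(2*c) + 35*sin(c)/2 + 2*sin(2*c) - 105*sin(3*c)/2 + 35*cos(2*c)/2 - 35/2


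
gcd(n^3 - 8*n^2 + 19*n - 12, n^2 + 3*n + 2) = 1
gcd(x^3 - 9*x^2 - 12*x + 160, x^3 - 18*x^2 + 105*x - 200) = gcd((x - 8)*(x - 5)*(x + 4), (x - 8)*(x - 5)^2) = x^2 - 13*x + 40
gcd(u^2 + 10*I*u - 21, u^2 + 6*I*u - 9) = u + 3*I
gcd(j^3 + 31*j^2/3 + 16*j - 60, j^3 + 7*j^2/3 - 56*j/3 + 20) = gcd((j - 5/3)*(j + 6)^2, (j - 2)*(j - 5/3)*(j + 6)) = j^2 + 13*j/3 - 10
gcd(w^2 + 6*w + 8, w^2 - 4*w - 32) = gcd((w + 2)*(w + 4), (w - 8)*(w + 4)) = w + 4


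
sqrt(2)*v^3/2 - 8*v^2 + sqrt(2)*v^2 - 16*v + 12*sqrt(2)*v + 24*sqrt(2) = (v - 6*sqrt(2))*(v - 2*sqrt(2))*(sqrt(2)*v/2 + sqrt(2))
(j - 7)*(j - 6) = j^2 - 13*j + 42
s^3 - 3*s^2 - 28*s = s*(s - 7)*(s + 4)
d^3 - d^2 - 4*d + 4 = (d - 2)*(d - 1)*(d + 2)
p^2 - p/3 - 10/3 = (p - 2)*(p + 5/3)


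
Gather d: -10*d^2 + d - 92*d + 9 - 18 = -10*d^2 - 91*d - 9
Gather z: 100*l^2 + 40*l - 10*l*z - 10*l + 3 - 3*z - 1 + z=100*l^2 + 30*l + z*(-10*l - 2) + 2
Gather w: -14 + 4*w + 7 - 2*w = 2*w - 7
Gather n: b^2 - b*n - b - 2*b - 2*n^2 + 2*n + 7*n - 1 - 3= b^2 - 3*b - 2*n^2 + n*(9 - b) - 4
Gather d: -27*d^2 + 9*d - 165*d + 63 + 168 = -27*d^2 - 156*d + 231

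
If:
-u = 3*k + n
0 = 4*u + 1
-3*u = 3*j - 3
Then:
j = 5/4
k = 1/12 - n/3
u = -1/4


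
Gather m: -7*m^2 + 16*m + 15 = -7*m^2 + 16*m + 15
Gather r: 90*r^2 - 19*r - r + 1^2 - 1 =90*r^2 - 20*r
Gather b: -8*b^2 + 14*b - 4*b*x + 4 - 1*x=-8*b^2 + b*(14 - 4*x) - x + 4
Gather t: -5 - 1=-6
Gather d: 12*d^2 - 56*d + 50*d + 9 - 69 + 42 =12*d^2 - 6*d - 18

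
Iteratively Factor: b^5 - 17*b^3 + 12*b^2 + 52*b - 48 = (b + 2)*(b^4 - 2*b^3 - 13*b^2 + 38*b - 24) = (b - 3)*(b + 2)*(b^3 + b^2 - 10*b + 8) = (b - 3)*(b - 1)*(b + 2)*(b^2 + 2*b - 8) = (b - 3)*(b - 1)*(b + 2)*(b + 4)*(b - 2)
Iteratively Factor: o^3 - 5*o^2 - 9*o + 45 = (o + 3)*(o^2 - 8*o + 15) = (o - 3)*(o + 3)*(o - 5)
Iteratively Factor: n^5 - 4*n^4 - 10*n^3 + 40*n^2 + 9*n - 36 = (n - 3)*(n^4 - n^3 - 13*n^2 + n + 12) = (n - 4)*(n - 3)*(n^3 + 3*n^2 - n - 3) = (n - 4)*(n - 3)*(n + 1)*(n^2 + 2*n - 3) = (n - 4)*(n - 3)*(n + 1)*(n + 3)*(n - 1)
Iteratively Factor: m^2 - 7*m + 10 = (m - 5)*(m - 2)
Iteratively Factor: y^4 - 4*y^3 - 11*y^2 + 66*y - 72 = (y - 2)*(y^3 - 2*y^2 - 15*y + 36) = (y - 3)*(y - 2)*(y^2 + y - 12) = (y - 3)^2*(y - 2)*(y + 4)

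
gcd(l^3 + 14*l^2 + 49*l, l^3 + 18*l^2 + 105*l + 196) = l^2 + 14*l + 49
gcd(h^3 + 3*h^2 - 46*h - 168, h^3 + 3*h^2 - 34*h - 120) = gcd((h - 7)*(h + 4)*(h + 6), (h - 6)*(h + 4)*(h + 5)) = h + 4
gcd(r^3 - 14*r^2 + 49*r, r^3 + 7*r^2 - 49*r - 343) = r - 7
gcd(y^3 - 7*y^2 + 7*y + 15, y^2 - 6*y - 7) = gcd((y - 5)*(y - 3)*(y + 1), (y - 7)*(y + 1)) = y + 1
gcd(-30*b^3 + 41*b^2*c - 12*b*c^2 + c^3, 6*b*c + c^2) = 1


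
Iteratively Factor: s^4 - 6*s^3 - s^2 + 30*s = (s - 5)*(s^3 - s^2 - 6*s) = (s - 5)*(s + 2)*(s^2 - 3*s) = (s - 5)*(s - 3)*(s + 2)*(s)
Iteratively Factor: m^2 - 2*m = (m - 2)*(m)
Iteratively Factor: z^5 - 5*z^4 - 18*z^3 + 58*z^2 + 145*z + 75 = (z + 3)*(z^4 - 8*z^3 + 6*z^2 + 40*z + 25) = (z + 1)*(z + 3)*(z^3 - 9*z^2 + 15*z + 25) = (z - 5)*(z + 1)*(z + 3)*(z^2 - 4*z - 5) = (z - 5)^2*(z + 1)*(z + 3)*(z + 1)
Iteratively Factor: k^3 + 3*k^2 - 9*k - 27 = (k + 3)*(k^2 - 9) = (k + 3)^2*(k - 3)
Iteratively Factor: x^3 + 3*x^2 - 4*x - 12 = (x + 3)*(x^2 - 4) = (x + 2)*(x + 3)*(x - 2)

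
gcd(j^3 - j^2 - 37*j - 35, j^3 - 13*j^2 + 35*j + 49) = j^2 - 6*j - 7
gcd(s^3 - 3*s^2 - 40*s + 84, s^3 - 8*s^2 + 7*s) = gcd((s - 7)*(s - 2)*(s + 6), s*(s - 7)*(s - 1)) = s - 7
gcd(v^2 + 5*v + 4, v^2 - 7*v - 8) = v + 1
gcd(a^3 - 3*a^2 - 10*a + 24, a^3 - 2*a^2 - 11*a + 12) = a^2 - a - 12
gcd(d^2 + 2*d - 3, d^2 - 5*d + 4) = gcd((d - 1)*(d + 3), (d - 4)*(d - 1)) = d - 1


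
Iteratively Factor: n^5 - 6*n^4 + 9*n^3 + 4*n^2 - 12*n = (n - 3)*(n^4 - 3*n^3 + 4*n) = (n - 3)*(n - 2)*(n^3 - n^2 - 2*n) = (n - 3)*(n - 2)*(n + 1)*(n^2 - 2*n) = n*(n - 3)*(n - 2)*(n + 1)*(n - 2)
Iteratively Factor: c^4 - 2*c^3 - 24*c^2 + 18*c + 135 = (c + 3)*(c^3 - 5*c^2 - 9*c + 45) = (c + 3)^2*(c^2 - 8*c + 15) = (c - 3)*(c + 3)^2*(c - 5)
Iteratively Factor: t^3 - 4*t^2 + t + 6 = (t - 3)*(t^2 - t - 2) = (t - 3)*(t + 1)*(t - 2)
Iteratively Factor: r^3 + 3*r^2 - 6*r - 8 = (r + 1)*(r^2 + 2*r - 8) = (r - 2)*(r + 1)*(r + 4)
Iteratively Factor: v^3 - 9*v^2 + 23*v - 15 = (v - 5)*(v^2 - 4*v + 3) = (v - 5)*(v - 1)*(v - 3)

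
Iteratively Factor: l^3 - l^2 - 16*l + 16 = (l + 4)*(l^2 - 5*l + 4) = (l - 4)*(l + 4)*(l - 1)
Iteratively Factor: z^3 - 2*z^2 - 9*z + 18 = (z - 2)*(z^2 - 9) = (z - 3)*(z - 2)*(z + 3)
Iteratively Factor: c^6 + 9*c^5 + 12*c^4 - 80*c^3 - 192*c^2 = (c + 4)*(c^5 + 5*c^4 - 8*c^3 - 48*c^2) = c*(c + 4)*(c^4 + 5*c^3 - 8*c^2 - 48*c) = c*(c + 4)^2*(c^3 + c^2 - 12*c) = c*(c - 3)*(c + 4)^2*(c^2 + 4*c) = c*(c - 3)*(c + 4)^3*(c)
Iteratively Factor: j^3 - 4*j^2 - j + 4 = (j + 1)*(j^2 - 5*j + 4) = (j - 1)*(j + 1)*(j - 4)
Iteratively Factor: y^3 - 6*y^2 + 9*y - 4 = (y - 1)*(y^2 - 5*y + 4) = (y - 1)^2*(y - 4)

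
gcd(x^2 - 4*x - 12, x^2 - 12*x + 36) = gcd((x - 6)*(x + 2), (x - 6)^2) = x - 6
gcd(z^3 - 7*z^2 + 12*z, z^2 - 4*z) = z^2 - 4*z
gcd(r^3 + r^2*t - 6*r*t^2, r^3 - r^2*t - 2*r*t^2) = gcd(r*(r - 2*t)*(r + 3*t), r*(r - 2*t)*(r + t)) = r^2 - 2*r*t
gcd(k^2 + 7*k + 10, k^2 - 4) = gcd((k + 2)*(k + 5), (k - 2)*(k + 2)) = k + 2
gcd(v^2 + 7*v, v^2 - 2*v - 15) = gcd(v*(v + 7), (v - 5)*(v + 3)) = 1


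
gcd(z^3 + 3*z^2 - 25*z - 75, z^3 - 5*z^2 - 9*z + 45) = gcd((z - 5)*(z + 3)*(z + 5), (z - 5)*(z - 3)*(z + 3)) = z^2 - 2*z - 15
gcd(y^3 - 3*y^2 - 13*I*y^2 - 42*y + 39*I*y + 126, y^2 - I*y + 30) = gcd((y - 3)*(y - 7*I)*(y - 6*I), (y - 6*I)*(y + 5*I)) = y - 6*I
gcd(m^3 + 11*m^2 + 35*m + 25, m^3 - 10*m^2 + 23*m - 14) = 1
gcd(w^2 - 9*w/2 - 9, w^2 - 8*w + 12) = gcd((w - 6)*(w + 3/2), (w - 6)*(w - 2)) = w - 6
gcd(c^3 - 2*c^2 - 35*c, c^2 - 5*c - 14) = c - 7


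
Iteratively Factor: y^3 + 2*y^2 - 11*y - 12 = (y + 1)*(y^2 + y - 12) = (y - 3)*(y + 1)*(y + 4)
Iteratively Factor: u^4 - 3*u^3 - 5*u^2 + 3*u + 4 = (u - 1)*(u^3 - 2*u^2 - 7*u - 4) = (u - 1)*(u + 1)*(u^2 - 3*u - 4) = (u - 4)*(u - 1)*(u + 1)*(u + 1)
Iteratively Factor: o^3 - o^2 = (o)*(o^2 - o) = o^2*(o - 1)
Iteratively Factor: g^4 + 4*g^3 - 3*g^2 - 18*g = (g - 2)*(g^3 + 6*g^2 + 9*g) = (g - 2)*(g + 3)*(g^2 + 3*g) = g*(g - 2)*(g + 3)*(g + 3)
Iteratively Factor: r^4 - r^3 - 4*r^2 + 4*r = (r - 2)*(r^3 + r^2 - 2*r) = r*(r - 2)*(r^2 + r - 2) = r*(r - 2)*(r - 1)*(r + 2)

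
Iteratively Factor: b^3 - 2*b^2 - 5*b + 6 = (b - 1)*(b^2 - b - 6) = (b - 1)*(b + 2)*(b - 3)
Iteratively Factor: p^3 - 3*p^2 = (p)*(p^2 - 3*p) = p^2*(p - 3)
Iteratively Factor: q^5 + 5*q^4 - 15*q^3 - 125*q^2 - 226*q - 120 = (q + 2)*(q^4 + 3*q^3 - 21*q^2 - 83*q - 60) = (q + 2)*(q + 4)*(q^3 - q^2 - 17*q - 15) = (q - 5)*(q + 2)*(q + 4)*(q^2 + 4*q + 3) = (q - 5)*(q + 2)*(q + 3)*(q + 4)*(q + 1)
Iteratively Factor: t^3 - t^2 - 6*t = (t - 3)*(t^2 + 2*t) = t*(t - 3)*(t + 2)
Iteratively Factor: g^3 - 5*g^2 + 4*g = (g - 4)*(g^2 - g) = (g - 4)*(g - 1)*(g)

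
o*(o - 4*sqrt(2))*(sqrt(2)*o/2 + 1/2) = sqrt(2)*o^3/2 - 7*o^2/2 - 2*sqrt(2)*o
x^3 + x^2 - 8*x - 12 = (x - 3)*(x + 2)^2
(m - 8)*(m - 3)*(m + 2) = m^3 - 9*m^2 + 2*m + 48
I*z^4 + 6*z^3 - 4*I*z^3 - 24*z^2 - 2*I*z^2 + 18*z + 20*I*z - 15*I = (z - 3)*(z - 1)*(z - 5*I)*(I*z + 1)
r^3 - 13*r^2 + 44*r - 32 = (r - 8)*(r - 4)*(r - 1)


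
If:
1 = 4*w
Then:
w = 1/4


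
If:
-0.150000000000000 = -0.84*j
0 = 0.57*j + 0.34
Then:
No Solution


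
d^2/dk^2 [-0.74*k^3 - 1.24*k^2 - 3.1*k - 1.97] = -4.44*k - 2.48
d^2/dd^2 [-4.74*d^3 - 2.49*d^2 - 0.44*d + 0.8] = -28.44*d - 4.98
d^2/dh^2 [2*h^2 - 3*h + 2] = 4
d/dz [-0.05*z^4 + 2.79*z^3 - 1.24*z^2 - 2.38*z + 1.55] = -0.2*z^3 + 8.37*z^2 - 2.48*z - 2.38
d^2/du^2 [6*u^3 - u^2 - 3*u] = 36*u - 2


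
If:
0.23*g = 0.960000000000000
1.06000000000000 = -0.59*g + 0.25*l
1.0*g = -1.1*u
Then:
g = 4.17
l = 14.09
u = -3.79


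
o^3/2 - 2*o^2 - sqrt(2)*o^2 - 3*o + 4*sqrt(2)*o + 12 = (o/2 + sqrt(2)/2)*(o - 4)*(o - 3*sqrt(2))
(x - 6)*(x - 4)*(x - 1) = x^3 - 11*x^2 + 34*x - 24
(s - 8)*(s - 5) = s^2 - 13*s + 40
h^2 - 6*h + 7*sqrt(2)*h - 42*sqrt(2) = (h - 6)*(h + 7*sqrt(2))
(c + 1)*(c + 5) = c^2 + 6*c + 5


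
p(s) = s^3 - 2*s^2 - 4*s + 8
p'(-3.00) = 35.00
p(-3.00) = -25.00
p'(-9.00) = 275.00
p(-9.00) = -847.00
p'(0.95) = -5.09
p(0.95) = 3.25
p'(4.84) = 46.92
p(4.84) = 55.17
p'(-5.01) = 91.34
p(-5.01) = -147.91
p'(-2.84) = 31.56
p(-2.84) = -19.68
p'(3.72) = 22.64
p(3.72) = 16.92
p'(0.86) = -5.22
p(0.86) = 3.72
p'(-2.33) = 21.61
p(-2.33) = -6.19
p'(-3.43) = 45.01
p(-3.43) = -42.16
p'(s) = 3*s^2 - 4*s - 4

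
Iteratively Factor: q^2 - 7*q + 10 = (q - 5)*(q - 2)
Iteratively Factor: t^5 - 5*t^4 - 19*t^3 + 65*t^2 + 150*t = (t + 3)*(t^4 - 8*t^3 + 5*t^2 + 50*t) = (t - 5)*(t + 3)*(t^3 - 3*t^2 - 10*t) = (t - 5)^2*(t + 3)*(t^2 + 2*t) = t*(t - 5)^2*(t + 3)*(t + 2)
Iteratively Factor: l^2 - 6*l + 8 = (l - 2)*(l - 4)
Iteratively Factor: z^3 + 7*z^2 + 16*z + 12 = (z + 2)*(z^2 + 5*z + 6) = (z + 2)*(z + 3)*(z + 2)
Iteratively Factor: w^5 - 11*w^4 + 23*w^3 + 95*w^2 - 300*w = (w - 5)*(w^4 - 6*w^3 - 7*w^2 + 60*w) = (w - 5)*(w + 3)*(w^3 - 9*w^2 + 20*w) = w*(w - 5)*(w + 3)*(w^2 - 9*w + 20) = w*(w - 5)^2*(w + 3)*(w - 4)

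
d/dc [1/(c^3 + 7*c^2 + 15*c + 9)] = (-3*c^2 - 14*c - 15)/(c^3 + 7*c^2 + 15*c + 9)^2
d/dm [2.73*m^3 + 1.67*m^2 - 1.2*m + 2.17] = 8.19*m^2 + 3.34*m - 1.2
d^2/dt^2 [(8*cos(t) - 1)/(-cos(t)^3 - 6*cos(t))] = (-54*(1 - cos(t)^2)^2/cos(t)^3 + 18*sin(t)^6/cos(t)^3 + 32*cos(t)^4 + 9*cos(t)^3 - 240*cos(t)^2 + 96 - 54/cos(t) + 108/cos(t)^3)/(cos(t)^2 + 6)^3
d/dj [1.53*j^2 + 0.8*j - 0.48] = 3.06*j + 0.8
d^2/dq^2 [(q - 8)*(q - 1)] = 2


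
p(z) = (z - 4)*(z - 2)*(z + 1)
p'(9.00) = 155.00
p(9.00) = 350.00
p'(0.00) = 2.00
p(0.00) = 8.00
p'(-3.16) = 63.56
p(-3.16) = -79.80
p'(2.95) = -1.39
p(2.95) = -3.94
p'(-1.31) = 20.25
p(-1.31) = -5.45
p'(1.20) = -5.68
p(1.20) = 4.93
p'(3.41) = 2.78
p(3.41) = -3.67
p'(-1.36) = 21.15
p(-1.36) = -6.48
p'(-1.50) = 23.75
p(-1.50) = -9.62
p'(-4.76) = 117.57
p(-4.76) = -222.66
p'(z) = (z - 4)*(z - 2) + (z - 4)*(z + 1) + (z - 2)*(z + 1) = 3*z^2 - 10*z + 2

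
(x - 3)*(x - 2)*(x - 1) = x^3 - 6*x^2 + 11*x - 6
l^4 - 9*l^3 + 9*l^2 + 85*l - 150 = (l - 5)^2*(l - 2)*(l + 3)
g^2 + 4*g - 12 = (g - 2)*(g + 6)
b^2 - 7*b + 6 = (b - 6)*(b - 1)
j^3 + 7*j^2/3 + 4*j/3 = j*(j + 1)*(j + 4/3)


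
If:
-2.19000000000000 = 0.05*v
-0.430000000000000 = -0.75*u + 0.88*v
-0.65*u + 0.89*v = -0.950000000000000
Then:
No Solution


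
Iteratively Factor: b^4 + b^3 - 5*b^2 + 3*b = (b + 3)*(b^3 - 2*b^2 + b) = (b - 1)*(b + 3)*(b^2 - b) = (b - 1)^2*(b + 3)*(b)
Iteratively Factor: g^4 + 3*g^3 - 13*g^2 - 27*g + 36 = (g + 3)*(g^3 - 13*g + 12) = (g - 3)*(g + 3)*(g^2 + 3*g - 4) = (g - 3)*(g + 3)*(g + 4)*(g - 1)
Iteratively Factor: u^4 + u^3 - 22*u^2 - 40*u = (u + 4)*(u^3 - 3*u^2 - 10*u) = (u + 2)*(u + 4)*(u^2 - 5*u) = (u - 5)*(u + 2)*(u + 4)*(u)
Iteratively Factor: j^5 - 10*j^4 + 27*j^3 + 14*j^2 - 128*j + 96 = (j - 4)*(j^4 - 6*j^3 + 3*j^2 + 26*j - 24) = (j - 4)*(j - 1)*(j^3 - 5*j^2 - 2*j + 24) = (j - 4)^2*(j - 1)*(j^2 - j - 6) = (j - 4)^2*(j - 3)*(j - 1)*(j + 2)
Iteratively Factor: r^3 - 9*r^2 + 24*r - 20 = (r - 2)*(r^2 - 7*r + 10) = (r - 5)*(r - 2)*(r - 2)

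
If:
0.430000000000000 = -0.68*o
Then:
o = -0.63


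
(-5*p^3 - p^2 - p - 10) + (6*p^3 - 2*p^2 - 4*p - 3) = p^3 - 3*p^2 - 5*p - 13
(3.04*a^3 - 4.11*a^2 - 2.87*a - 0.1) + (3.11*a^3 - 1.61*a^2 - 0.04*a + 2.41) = 6.15*a^3 - 5.72*a^2 - 2.91*a + 2.31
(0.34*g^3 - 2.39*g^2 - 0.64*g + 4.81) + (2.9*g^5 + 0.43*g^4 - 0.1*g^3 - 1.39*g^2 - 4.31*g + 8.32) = 2.9*g^5 + 0.43*g^4 + 0.24*g^3 - 3.78*g^2 - 4.95*g + 13.13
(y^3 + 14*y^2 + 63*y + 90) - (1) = y^3 + 14*y^2 + 63*y + 89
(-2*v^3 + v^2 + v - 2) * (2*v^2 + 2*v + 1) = -4*v^5 - 2*v^4 + 2*v^3 - v^2 - 3*v - 2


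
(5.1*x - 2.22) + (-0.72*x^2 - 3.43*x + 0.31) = -0.72*x^2 + 1.67*x - 1.91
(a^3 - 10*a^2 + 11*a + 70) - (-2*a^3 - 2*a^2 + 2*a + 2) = 3*a^3 - 8*a^2 + 9*a + 68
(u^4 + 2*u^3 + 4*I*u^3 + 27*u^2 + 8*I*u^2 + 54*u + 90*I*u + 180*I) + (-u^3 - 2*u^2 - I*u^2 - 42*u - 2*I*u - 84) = u^4 + u^3 + 4*I*u^3 + 25*u^2 + 7*I*u^2 + 12*u + 88*I*u - 84 + 180*I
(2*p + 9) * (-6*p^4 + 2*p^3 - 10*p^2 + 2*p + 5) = -12*p^5 - 50*p^4 - 2*p^3 - 86*p^2 + 28*p + 45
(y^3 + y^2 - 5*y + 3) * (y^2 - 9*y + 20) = y^5 - 8*y^4 + 6*y^3 + 68*y^2 - 127*y + 60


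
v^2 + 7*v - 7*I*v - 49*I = (v + 7)*(v - 7*I)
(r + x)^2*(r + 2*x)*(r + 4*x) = r^4 + 8*r^3*x + 21*r^2*x^2 + 22*r*x^3 + 8*x^4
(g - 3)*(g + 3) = g^2 - 9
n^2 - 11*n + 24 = (n - 8)*(n - 3)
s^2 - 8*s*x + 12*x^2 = (s - 6*x)*(s - 2*x)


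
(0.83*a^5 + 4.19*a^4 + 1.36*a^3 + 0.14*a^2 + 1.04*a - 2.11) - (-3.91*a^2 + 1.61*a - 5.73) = 0.83*a^5 + 4.19*a^4 + 1.36*a^3 + 4.05*a^2 - 0.57*a + 3.62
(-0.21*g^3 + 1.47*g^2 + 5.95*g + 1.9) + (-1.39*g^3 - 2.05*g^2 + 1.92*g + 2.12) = -1.6*g^3 - 0.58*g^2 + 7.87*g + 4.02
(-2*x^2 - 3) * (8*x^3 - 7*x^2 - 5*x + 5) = -16*x^5 + 14*x^4 - 14*x^3 + 11*x^2 + 15*x - 15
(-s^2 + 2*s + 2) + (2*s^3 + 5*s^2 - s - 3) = 2*s^3 + 4*s^2 + s - 1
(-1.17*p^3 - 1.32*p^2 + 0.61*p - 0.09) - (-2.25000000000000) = -1.17*p^3 - 1.32*p^2 + 0.61*p + 2.16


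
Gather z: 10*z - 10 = 10*z - 10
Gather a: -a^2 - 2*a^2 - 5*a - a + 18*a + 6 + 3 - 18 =-3*a^2 + 12*a - 9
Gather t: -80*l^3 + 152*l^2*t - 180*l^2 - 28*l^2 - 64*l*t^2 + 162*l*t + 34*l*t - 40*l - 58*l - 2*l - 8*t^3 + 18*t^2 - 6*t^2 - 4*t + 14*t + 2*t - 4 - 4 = -80*l^3 - 208*l^2 - 100*l - 8*t^3 + t^2*(12 - 64*l) + t*(152*l^2 + 196*l + 12) - 8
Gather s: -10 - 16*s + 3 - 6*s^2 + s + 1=-6*s^2 - 15*s - 6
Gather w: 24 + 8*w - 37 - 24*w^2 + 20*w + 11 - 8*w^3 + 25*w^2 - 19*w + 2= -8*w^3 + w^2 + 9*w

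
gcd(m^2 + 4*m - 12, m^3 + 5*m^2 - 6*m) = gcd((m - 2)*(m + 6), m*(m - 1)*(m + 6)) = m + 6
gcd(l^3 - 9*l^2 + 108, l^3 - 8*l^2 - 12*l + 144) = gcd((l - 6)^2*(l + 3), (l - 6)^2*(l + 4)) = l^2 - 12*l + 36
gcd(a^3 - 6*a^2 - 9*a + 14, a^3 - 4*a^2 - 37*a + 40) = a - 1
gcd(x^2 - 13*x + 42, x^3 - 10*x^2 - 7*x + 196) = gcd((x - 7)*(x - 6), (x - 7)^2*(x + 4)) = x - 7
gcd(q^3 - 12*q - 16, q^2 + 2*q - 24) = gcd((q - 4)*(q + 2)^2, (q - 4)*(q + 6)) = q - 4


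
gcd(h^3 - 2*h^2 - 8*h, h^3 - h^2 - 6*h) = h^2 + 2*h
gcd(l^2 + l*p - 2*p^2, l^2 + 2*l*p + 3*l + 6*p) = l + 2*p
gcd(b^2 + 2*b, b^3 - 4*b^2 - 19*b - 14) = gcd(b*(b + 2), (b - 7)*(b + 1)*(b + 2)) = b + 2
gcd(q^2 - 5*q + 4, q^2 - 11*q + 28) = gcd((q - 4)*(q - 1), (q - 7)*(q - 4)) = q - 4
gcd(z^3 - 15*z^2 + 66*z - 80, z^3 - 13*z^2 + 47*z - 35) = z - 5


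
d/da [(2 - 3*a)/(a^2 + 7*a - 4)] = (3*a^2 - 4*a - 2)/(a^4 + 14*a^3 + 41*a^2 - 56*a + 16)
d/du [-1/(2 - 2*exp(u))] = -1/(8*sinh(u/2)^2)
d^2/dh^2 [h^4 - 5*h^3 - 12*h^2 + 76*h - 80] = 12*h^2 - 30*h - 24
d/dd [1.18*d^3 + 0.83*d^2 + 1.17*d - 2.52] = 3.54*d^2 + 1.66*d + 1.17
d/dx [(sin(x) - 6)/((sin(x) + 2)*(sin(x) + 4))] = (12*sin(x) + cos(x)^2 + 43)*cos(x)/((sin(x) + 2)^2*(sin(x) + 4)^2)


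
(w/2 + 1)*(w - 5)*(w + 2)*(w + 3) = w^4/2 + w^3 - 19*w^2/2 - 34*w - 30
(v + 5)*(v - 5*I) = v^2 + 5*v - 5*I*v - 25*I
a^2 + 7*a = a*(a + 7)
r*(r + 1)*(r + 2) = r^3 + 3*r^2 + 2*r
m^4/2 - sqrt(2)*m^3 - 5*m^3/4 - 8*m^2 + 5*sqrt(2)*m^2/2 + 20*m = m*(m/2 + sqrt(2))*(m - 5/2)*(m - 4*sqrt(2))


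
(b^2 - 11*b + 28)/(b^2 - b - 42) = (b - 4)/(b + 6)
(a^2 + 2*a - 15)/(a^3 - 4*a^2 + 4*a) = (a^2 + 2*a - 15)/(a*(a^2 - 4*a + 4))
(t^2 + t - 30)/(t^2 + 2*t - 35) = (t + 6)/(t + 7)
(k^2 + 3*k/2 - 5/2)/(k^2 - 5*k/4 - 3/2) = 2*(-2*k^2 - 3*k + 5)/(-4*k^2 + 5*k + 6)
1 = 1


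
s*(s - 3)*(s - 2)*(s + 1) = s^4 - 4*s^3 + s^2 + 6*s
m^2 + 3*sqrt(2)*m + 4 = (m + sqrt(2))*(m + 2*sqrt(2))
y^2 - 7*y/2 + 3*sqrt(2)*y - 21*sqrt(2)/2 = (y - 7/2)*(y + 3*sqrt(2))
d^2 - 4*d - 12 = (d - 6)*(d + 2)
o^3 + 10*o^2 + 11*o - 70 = (o - 2)*(o + 5)*(o + 7)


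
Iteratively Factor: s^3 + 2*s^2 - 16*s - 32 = (s - 4)*(s^2 + 6*s + 8) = (s - 4)*(s + 2)*(s + 4)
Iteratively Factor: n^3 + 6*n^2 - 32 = (n - 2)*(n^2 + 8*n + 16) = (n - 2)*(n + 4)*(n + 4)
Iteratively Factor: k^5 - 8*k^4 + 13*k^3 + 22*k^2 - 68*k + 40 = (k - 2)*(k^4 - 6*k^3 + k^2 + 24*k - 20) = (k - 5)*(k - 2)*(k^3 - k^2 - 4*k + 4) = (k - 5)*(k - 2)*(k - 1)*(k^2 - 4) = (k - 5)*(k - 2)^2*(k - 1)*(k + 2)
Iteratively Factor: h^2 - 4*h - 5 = (h - 5)*(h + 1)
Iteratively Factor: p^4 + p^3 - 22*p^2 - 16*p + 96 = (p + 4)*(p^3 - 3*p^2 - 10*p + 24) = (p - 2)*(p + 4)*(p^2 - p - 12) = (p - 2)*(p + 3)*(p + 4)*(p - 4)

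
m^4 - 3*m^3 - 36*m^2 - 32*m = m*(m - 8)*(m + 1)*(m + 4)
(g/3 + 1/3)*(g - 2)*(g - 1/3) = g^3/3 - 4*g^2/9 - 5*g/9 + 2/9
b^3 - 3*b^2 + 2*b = b*(b - 2)*(b - 1)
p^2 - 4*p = p*(p - 4)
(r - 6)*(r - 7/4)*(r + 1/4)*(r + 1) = r^4 - 13*r^3/2 + 17*r^2/16 + 179*r/16 + 21/8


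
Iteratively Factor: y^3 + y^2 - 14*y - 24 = (y - 4)*(y^2 + 5*y + 6) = (y - 4)*(y + 3)*(y + 2)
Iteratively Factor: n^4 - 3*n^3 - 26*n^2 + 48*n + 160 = (n - 4)*(n^3 + n^2 - 22*n - 40) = (n - 5)*(n - 4)*(n^2 + 6*n + 8) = (n - 5)*(n - 4)*(n + 4)*(n + 2)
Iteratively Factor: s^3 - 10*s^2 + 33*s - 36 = (s - 4)*(s^2 - 6*s + 9) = (s - 4)*(s - 3)*(s - 3)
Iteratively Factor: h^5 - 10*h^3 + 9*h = (h + 1)*(h^4 - h^3 - 9*h^2 + 9*h) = (h + 1)*(h + 3)*(h^3 - 4*h^2 + 3*h) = (h - 1)*(h + 1)*(h + 3)*(h^2 - 3*h) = h*(h - 1)*(h + 1)*(h + 3)*(h - 3)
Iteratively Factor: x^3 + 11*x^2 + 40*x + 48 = (x + 4)*(x^2 + 7*x + 12) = (x + 4)^2*(x + 3)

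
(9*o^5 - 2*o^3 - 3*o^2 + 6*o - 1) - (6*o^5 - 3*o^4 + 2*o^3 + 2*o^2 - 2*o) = 3*o^5 + 3*o^4 - 4*o^3 - 5*o^2 + 8*o - 1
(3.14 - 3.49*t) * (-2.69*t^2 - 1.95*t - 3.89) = 9.3881*t^3 - 1.6411*t^2 + 7.4531*t - 12.2146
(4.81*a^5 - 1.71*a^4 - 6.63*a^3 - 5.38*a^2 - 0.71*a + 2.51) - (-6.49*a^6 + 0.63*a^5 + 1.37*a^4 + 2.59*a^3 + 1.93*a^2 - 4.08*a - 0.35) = 6.49*a^6 + 4.18*a^5 - 3.08*a^4 - 9.22*a^3 - 7.31*a^2 + 3.37*a + 2.86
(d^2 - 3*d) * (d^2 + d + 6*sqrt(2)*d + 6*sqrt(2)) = d^4 - 2*d^3 + 6*sqrt(2)*d^3 - 12*sqrt(2)*d^2 - 3*d^2 - 18*sqrt(2)*d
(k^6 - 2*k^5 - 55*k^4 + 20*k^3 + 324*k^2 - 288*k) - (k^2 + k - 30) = k^6 - 2*k^5 - 55*k^4 + 20*k^3 + 323*k^2 - 289*k + 30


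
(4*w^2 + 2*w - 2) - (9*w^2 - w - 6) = -5*w^2 + 3*w + 4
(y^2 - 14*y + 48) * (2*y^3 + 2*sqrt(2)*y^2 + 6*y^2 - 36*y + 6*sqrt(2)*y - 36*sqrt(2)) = 2*y^5 - 22*y^4 + 2*sqrt(2)*y^4 - 22*sqrt(2)*y^3 - 24*y^3 - 24*sqrt(2)*y^2 + 792*y^2 - 1728*y + 792*sqrt(2)*y - 1728*sqrt(2)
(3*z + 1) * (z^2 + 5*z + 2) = 3*z^3 + 16*z^2 + 11*z + 2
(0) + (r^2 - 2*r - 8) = r^2 - 2*r - 8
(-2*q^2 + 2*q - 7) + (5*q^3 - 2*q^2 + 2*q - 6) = 5*q^3 - 4*q^2 + 4*q - 13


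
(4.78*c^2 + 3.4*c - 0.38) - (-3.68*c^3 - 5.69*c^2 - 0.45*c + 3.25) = 3.68*c^3 + 10.47*c^2 + 3.85*c - 3.63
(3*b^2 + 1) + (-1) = 3*b^2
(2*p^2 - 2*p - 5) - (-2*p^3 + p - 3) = 2*p^3 + 2*p^2 - 3*p - 2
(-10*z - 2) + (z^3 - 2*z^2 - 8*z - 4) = z^3 - 2*z^2 - 18*z - 6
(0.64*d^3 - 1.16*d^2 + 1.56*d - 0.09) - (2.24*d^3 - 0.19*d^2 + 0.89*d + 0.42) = -1.6*d^3 - 0.97*d^2 + 0.67*d - 0.51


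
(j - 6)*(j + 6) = j^2 - 36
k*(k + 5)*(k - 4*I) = k^3 + 5*k^2 - 4*I*k^2 - 20*I*k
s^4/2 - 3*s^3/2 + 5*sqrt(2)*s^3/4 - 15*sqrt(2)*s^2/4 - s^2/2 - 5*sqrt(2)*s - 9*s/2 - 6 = (s - 4)*(s + 3*sqrt(2)/2)*(sqrt(2)*s/2 + 1)*(sqrt(2)*s/2 + sqrt(2)/2)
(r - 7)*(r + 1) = r^2 - 6*r - 7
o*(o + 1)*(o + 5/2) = o^3 + 7*o^2/2 + 5*o/2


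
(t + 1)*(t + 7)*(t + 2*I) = t^3 + 8*t^2 + 2*I*t^2 + 7*t + 16*I*t + 14*I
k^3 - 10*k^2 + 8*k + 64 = (k - 8)*(k - 4)*(k + 2)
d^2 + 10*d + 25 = (d + 5)^2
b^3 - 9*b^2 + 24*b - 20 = (b - 5)*(b - 2)^2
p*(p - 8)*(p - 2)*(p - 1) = p^4 - 11*p^3 + 26*p^2 - 16*p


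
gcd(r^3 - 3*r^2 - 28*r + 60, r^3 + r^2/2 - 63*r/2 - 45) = r^2 - r - 30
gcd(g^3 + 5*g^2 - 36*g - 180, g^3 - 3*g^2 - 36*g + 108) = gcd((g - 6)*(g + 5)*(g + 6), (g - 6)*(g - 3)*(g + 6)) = g^2 - 36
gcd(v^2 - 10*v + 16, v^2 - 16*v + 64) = v - 8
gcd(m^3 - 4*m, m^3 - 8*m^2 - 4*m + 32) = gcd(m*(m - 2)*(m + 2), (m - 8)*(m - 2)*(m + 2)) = m^2 - 4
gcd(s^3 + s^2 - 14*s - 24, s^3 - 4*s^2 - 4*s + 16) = s^2 - 2*s - 8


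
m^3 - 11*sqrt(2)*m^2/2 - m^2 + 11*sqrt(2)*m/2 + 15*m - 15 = (m - 1)*(m - 3*sqrt(2))*(m - 5*sqrt(2)/2)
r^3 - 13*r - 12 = (r - 4)*(r + 1)*(r + 3)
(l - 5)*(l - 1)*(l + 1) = l^3 - 5*l^2 - l + 5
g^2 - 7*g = g*(g - 7)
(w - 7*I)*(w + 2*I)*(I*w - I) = I*w^3 + 5*w^2 - I*w^2 - 5*w + 14*I*w - 14*I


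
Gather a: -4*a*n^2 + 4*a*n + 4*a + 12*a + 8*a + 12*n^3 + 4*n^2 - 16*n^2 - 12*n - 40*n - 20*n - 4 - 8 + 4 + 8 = a*(-4*n^2 + 4*n + 24) + 12*n^3 - 12*n^2 - 72*n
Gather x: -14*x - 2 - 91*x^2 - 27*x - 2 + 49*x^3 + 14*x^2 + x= 49*x^3 - 77*x^2 - 40*x - 4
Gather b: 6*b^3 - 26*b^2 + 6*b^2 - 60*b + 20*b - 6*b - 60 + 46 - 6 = 6*b^3 - 20*b^2 - 46*b - 20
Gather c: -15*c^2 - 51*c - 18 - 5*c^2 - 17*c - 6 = -20*c^2 - 68*c - 24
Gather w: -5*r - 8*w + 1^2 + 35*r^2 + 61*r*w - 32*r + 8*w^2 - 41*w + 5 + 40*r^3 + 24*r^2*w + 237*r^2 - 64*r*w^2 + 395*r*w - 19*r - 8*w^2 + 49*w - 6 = 40*r^3 + 272*r^2 - 64*r*w^2 - 56*r + w*(24*r^2 + 456*r)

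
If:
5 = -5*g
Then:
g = -1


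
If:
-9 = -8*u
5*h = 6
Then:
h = 6/5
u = 9/8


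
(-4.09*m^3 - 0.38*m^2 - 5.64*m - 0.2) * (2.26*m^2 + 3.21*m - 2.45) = -9.2434*m^5 - 13.9877*m^4 - 3.9457*m^3 - 17.6254*m^2 + 13.176*m + 0.49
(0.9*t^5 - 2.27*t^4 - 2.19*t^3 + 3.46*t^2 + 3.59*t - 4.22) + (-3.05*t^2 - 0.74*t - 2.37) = 0.9*t^5 - 2.27*t^4 - 2.19*t^3 + 0.41*t^2 + 2.85*t - 6.59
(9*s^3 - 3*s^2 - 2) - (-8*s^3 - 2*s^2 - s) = 17*s^3 - s^2 + s - 2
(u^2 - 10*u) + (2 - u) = u^2 - 11*u + 2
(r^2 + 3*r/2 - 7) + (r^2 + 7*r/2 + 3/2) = 2*r^2 + 5*r - 11/2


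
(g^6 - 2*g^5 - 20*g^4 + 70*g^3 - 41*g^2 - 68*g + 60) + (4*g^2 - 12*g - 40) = g^6 - 2*g^5 - 20*g^4 + 70*g^3 - 37*g^2 - 80*g + 20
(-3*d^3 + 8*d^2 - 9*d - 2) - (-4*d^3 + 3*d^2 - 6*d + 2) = d^3 + 5*d^2 - 3*d - 4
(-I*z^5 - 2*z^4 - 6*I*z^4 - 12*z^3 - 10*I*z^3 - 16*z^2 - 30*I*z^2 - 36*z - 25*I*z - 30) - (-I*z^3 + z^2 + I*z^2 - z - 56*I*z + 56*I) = -I*z^5 - 2*z^4 - 6*I*z^4 - 12*z^3 - 9*I*z^3 - 17*z^2 - 31*I*z^2 - 35*z + 31*I*z - 30 - 56*I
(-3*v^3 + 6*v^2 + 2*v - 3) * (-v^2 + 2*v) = 3*v^5 - 12*v^4 + 10*v^3 + 7*v^2 - 6*v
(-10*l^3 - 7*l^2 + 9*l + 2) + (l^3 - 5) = -9*l^3 - 7*l^2 + 9*l - 3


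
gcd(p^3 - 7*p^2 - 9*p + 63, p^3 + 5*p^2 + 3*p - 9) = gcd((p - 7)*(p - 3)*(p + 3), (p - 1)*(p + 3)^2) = p + 3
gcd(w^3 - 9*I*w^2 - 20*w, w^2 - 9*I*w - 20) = w^2 - 9*I*w - 20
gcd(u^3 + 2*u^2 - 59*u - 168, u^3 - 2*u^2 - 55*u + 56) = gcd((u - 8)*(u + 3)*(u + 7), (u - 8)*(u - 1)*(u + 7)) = u^2 - u - 56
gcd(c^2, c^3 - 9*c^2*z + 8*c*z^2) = c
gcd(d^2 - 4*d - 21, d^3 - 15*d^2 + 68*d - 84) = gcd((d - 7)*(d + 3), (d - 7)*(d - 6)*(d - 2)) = d - 7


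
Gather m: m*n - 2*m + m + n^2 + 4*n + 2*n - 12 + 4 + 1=m*(n - 1) + n^2 + 6*n - 7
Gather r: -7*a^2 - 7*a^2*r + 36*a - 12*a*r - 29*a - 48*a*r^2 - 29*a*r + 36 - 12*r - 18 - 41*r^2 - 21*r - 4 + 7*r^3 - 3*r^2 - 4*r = -7*a^2 + 7*a + 7*r^3 + r^2*(-48*a - 44) + r*(-7*a^2 - 41*a - 37) + 14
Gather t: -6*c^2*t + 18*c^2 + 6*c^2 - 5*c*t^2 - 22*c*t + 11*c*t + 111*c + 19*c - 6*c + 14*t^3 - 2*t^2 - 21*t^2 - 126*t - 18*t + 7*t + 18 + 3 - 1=24*c^2 + 124*c + 14*t^3 + t^2*(-5*c - 23) + t*(-6*c^2 - 11*c - 137) + 20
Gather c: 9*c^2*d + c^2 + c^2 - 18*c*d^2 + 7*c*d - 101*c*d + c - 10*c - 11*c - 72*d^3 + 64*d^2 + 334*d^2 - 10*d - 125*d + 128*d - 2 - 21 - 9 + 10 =c^2*(9*d + 2) + c*(-18*d^2 - 94*d - 20) - 72*d^3 + 398*d^2 - 7*d - 22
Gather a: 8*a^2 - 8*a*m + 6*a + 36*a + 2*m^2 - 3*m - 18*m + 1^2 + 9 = 8*a^2 + a*(42 - 8*m) + 2*m^2 - 21*m + 10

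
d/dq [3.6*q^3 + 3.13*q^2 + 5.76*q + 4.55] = 10.8*q^2 + 6.26*q + 5.76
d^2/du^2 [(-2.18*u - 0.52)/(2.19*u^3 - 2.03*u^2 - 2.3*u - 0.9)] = (-62.732988*u^5 + 28.222092*u^4 - 2.94021999999998*u^3 - 48.703128*u^2 + 3.18036*u + 5.42368)/(10.503459*u^9 - 29.208249*u^8 - 6.018777*u^7 + 40.035763*u^6 + 30.32787*u^5 - 16.14273*u^4 - 32.0579*u^3 - 19.2159*u^2 - 5.589*u - 0.729)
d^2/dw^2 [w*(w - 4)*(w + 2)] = 6*w - 4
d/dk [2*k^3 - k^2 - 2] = 2*k*(3*k - 1)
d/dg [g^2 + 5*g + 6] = 2*g + 5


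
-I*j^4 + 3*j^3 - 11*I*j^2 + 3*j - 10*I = (j - 2*I)*(j - I)*(j + 5*I)*(-I*j + 1)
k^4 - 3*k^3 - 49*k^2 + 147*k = k*(k - 7)*(k - 3)*(k + 7)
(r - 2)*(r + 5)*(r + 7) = r^3 + 10*r^2 + 11*r - 70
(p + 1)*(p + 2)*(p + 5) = p^3 + 8*p^2 + 17*p + 10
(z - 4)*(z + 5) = z^2 + z - 20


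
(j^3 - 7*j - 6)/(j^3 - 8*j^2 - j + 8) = (j^2 - j - 6)/(j^2 - 9*j + 8)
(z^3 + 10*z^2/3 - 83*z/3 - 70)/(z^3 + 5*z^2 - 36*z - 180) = (z^2 - 8*z/3 - 35/3)/(z^2 - z - 30)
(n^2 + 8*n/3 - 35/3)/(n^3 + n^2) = (3*n^2 + 8*n - 35)/(3*n^2*(n + 1))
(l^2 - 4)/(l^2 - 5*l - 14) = (l - 2)/(l - 7)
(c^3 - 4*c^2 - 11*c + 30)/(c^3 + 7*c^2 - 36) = (c - 5)/(c + 6)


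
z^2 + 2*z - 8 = (z - 2)*(z + 4)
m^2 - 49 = (m - 7)*(m + 7)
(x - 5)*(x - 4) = x^2 - 9*x + 20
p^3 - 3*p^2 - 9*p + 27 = (p - 3)^2*(p + 3)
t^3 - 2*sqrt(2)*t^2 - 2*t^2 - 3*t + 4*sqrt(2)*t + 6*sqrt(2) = (t - 3)*(t + 1)*(t - 2*sqrt(2))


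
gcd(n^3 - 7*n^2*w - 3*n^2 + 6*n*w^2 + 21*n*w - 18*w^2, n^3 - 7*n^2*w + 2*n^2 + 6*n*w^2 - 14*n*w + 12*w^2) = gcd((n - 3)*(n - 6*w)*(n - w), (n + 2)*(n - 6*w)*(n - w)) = n^2 - 7*n*w + 6*w^2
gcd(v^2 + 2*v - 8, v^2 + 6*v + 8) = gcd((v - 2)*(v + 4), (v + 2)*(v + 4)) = v + 4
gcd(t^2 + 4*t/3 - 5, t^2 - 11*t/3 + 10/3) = t - 5/3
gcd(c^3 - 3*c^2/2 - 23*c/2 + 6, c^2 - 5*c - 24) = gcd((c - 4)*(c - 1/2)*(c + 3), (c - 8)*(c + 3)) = c + 3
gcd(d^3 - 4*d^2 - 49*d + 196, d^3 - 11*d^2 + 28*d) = d^2 - 11*d + 28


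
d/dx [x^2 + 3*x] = 2*x + 3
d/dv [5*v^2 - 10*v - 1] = 10*v - 10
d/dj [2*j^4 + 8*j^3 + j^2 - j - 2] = 8*j^3 + 24*j^2 + 2*j - 1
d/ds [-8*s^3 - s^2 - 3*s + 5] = -24*s^2 - 2*s - 3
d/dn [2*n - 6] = 2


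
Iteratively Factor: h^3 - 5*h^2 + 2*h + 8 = (h - 4)*(h^2 - h - 2) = (h - 4)*(h - 2)*(h + 1)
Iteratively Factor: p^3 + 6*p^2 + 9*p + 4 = (p + 1)*(p^2 + 5*p + 4) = (p + 1)^2*(p + 4)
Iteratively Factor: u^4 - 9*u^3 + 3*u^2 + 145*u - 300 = (u - 3)*(u^3 - 6*u^2 - 15*u + 100) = (u - 5)*(u - 3)*(u^2 - u - 20) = (u - 5)*(u - 3)*(u + 4)*(u - 5)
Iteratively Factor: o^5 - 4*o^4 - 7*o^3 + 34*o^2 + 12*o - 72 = (o - 3)*(o^4 - o^3 - 10*o^2 + 4*o + 24) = (o - 3)*(o - 2)*(o^3 + o^2 - 8*o - 12) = (o - 3)*(o - 2)*(o + 2)*(o^2 - o - 6) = (o - 3)^2*(o - 2)*(o + 2)*(o + 2)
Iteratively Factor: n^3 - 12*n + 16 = (n + 4)*(n^2 - 4*n + 4) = (n - 2)*(n + 4)*(n - 2)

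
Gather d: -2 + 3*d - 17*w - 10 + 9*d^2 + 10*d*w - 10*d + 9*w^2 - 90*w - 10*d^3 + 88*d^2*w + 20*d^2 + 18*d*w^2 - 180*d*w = -10*d^3 + d^2*(88*w + 29) + d*(18*w^2 - 170*w - 7) + 9*w^2 - 107*w - 12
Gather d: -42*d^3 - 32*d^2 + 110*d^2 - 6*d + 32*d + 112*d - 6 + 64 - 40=-42*d^3 + 78*d^2 + 138*d + 18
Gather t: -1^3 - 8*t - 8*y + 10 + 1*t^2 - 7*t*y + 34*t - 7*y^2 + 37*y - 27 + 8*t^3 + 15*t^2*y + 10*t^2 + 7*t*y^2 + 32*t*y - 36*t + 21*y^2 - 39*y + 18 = 8*t^3 + t^2*(15*y + 11) + t*(7*y^2 + 25*y - 10) + 14*y^2 - 10*y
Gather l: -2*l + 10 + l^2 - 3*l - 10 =l^2 - 5*l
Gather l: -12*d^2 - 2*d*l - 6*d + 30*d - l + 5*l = -12*d^2 + 24*d + l*(4 - 2*d)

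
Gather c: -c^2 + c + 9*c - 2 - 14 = -c^2 + 10*c - 16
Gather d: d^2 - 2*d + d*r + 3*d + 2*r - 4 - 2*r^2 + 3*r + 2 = d^2 + d*(r + 1) - 2*r^2 + 5*r - 2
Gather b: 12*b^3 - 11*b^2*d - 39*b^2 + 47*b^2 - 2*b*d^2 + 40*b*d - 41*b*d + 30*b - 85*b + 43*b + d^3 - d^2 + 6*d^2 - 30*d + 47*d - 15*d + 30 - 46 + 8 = 12*b^3 + b^2*(8 - 11*d) + b*(-2*d^2 - d - 12) + d^3 + 5*d^2 + 2*d - 8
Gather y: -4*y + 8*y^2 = 8*y^2 - 4*y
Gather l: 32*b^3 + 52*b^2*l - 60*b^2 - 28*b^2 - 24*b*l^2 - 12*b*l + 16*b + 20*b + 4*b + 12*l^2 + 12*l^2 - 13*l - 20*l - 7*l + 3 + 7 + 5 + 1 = 32*b^3 - 88*b^2 + 40*b + l^2*(24 - 24*b) + l*(52*b^2 - 12*b - 40) + 16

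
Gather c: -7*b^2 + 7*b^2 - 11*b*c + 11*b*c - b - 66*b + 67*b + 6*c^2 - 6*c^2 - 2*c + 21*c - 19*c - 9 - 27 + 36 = 0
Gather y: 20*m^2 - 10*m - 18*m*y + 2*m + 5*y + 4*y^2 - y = 20*m^2 - 8*m + 4*y^2 + y*(4 - 18*m)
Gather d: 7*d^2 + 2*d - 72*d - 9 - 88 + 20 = 7*d^2 - 70*d - 77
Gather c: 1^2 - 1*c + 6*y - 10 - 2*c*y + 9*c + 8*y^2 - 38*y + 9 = c*(8 - 2*y) + 8*y^2 - 32*y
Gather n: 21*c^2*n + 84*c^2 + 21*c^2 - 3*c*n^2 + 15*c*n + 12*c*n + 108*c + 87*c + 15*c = 105*c^2 - 3*c*n^2 + 210*c + n*(21*c^2 + 27*c)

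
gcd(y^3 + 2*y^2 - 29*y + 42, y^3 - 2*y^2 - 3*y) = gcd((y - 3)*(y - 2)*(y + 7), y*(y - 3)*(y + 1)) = y - 3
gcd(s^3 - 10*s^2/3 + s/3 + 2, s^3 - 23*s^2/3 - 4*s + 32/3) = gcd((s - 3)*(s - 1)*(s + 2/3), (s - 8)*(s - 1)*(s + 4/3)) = s - 1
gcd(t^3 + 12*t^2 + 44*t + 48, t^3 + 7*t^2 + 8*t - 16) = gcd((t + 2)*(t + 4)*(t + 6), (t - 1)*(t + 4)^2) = t + 4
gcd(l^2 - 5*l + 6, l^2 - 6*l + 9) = l - 3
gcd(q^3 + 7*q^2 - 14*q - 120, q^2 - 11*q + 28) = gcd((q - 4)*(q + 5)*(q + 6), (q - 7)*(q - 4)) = q - 4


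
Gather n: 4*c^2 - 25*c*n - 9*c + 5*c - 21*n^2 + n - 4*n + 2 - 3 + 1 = 4*c^2 - 4*c - 21*n^2 + n*(-25*c - 3)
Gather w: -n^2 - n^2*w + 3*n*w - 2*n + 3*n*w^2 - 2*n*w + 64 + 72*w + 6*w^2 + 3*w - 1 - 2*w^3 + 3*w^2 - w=-n^2 - 2*n - 2*w^3 + w^2*(3*n + 9) + w*(-n^2 + n + 74) + 63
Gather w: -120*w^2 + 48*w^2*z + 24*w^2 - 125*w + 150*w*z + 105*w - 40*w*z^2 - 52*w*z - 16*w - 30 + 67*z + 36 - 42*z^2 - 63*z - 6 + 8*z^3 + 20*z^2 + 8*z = w^2*(48*z - 96) + w*(-40*z^2 + 98*z - 36) + 8*z^3 - 22*z^2 + 12*z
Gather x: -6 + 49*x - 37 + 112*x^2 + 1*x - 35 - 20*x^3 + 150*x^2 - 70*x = -20*x^3 + 262*x^2 - 20*x - 78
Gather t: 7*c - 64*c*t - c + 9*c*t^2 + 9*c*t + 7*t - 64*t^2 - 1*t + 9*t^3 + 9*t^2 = 6*c + 9*t^3 + t^2*(9*c - 55) + t*(6 - 55*c)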